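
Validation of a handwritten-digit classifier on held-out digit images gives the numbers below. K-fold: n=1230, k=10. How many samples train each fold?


Fold size = 1230/10 = 123
Training per fold = 1230 - 123 = 1107

1107


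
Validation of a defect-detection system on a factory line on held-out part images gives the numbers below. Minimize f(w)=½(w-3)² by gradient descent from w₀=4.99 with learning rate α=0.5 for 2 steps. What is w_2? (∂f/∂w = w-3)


step 1: grad = 4.99-3 = 1.99; w = 4.99 - 0.5·(1.99) = 3.995
step 2: grad = 3.995-3 = 0.995; w = 3.995 - 0.5·(0.995) = 3.4975

3.4975


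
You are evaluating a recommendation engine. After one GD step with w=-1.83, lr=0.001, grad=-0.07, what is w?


w_new = w - α·∇
= -1.83 - 0.001·-0.07
= -1.83 + 0.00007
= -1.82993

-1.82993


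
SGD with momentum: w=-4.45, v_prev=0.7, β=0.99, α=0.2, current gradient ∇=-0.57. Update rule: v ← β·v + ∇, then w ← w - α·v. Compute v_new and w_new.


v_new = 0.99·0.7 - 0.57 = 0.693 - 0.57 = 0.123
w_new = -4.45 - 0.2·0.123 = -4.45 - 0.0246 = -4.4746

v_new=0.123, w_new=-4.4746


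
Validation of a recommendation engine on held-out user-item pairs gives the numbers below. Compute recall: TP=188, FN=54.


Recall = TP/(TP+FN)
= 188/(188+54)
= 188/242 = 77.69%

77.69%


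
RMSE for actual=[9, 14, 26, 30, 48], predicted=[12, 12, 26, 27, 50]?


MSE = 26/5 = 5.2
RMSE = √(26/5) = 2.2804

2.2804


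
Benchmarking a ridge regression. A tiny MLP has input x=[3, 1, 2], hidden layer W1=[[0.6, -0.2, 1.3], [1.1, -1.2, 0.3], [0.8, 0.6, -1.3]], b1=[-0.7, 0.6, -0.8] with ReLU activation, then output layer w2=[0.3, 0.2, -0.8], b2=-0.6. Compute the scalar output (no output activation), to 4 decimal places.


z1[0] = (0.6)·(3) + (-0.2)·(1) + (1.3)·(2) - 0.7 = 3.5
z1[1] = (1.1)·(3) + (-1.2)·(1) + (0.3)·(2) + 0.6 = 3.3
z1[2] = (0.8)·(3) + (0.6)·(1) + (-1.3)·(2) - 0.8 = -0.4
h = ReLU(z1) = [3.5, 3.3, 0.0]
output = (0.3)·(3.5) + (0.2)·(3.3) + (-0.8)·(0.0) - 0.6 = 1.11

1.11


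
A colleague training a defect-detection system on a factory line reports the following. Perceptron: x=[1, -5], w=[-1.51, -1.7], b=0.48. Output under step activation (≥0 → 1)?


z = (1)·(-1.51) + (-5)·(-1.7) + 0.48
  = 7.47
step(z) = 1 (z≥0)

1


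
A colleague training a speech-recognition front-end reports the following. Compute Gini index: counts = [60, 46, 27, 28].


Probabilities: [60/161, 46/161, 27/161, 28/161] ≈ [0.3727, 0.2857, 0.1677, 0.1739]
Σpᵢ² = (3600 + 2116 + 729 + 784)/161² = 7229/25921
Gini = 1 - Σpᵢ² = 1 - 7229/25921 = 0.7211

0.7211


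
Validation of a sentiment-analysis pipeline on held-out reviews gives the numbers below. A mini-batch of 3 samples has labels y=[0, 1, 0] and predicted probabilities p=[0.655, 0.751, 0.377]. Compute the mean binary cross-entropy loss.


L[0] = -ln(1-0.655) = -ln(0.345) = 1.0642
L[1] = -ln(0.751) = 0.2863
L[2] = -ln(1-0.377) = -ln(0.623) = 0.4732
mean = (1.0642 + 0.2863 + 0.4732)/3 = 0.6079

0.6079


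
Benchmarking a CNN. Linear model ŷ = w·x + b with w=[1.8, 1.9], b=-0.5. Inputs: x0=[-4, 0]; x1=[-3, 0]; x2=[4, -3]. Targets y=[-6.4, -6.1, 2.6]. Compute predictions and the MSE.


ŷ0 = (1.8)·(-4) + (1.9)·(0) - 0.5 = -7.7
ŷ1 = (1.8)·(-3) + (1.9)·(0) - 0.5 = -5.9
ŷ2 = (1.8)·(4) + (1.9)·(-3) - 0.5 = 1.0
errors² = [1.69, 0.04, 2.56]
MSE = 4.2900/3 = 1.43

1.43


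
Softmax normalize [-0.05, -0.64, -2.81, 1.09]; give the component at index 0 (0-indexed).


Exponentials: e^-0.05=0.9512, e^-0.64=0.5273, e^-2.81=0.0602, e^1.09=2.9743
Sum = 4.513
Softmax = [0.2108, 0.1168, 0.0133, 0.659]
p[0] = 0.9512/4.513 = 0.2108

0.2108


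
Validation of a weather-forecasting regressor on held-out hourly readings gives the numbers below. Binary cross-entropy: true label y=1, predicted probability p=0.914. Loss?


BCE = -[y·ln(p) + (1-y)·ln(1-p)]
= -1·ln(0.914) - 0
= -ln(0.914) = 0.0899

0.0899


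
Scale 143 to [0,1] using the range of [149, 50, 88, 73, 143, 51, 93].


min=50, max=149
(143-50)/(149-50) = 93/99 = 0.9394

0.9394


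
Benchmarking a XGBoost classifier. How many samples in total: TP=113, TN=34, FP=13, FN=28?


Total = TP + TN + FP + FN
= 113 + 34 + 13 + 28
= 188
(Predicted positive: 126, predicted negative: 62)

188


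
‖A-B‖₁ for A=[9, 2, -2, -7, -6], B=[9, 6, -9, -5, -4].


d = |9-9| + |2-6| + |-2+ 9| + |-7+ 5| + |-6+ 4|
  = 0 + 4 + 7 + 2 + 2
  = 15

15


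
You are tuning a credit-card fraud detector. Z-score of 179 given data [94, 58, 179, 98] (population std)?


μ = 107.25, σ = 44.2571
z = (179 - 107.25)/44.2571 = 1.6212

1.6212


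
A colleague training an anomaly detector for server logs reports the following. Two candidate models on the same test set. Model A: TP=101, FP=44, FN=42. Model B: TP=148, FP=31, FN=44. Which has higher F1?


Model A: P=101/145=0.6966, R=101/143=0.7063, F1=2PR/(P+R)=2TP/(2TP+FP+FN)=202/288=0.7014
Model B: P=148/179=0.8268, R=148/192=0.7708, F1=2PR/(P+R)=2TP/(2TP+FP+FN)=296/371=0.7978
0.7014 < 0.7978 → Model B

Model B


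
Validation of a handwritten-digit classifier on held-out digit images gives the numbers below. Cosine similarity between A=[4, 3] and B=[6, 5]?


A·B = 4·6 + 3·5 = 39
‖A‖ = √25 = 5, ‖B‖ = √61 = 7.8102
cos = 39/(√25·√61) = 39/√1525 = 0.9987

0.9987


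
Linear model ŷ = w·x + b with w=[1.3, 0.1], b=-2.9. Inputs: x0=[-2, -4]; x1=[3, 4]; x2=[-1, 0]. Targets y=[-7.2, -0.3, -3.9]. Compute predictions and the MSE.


ŷ0 = (1.3)·(-2) + (0.1)·(-4) - 2.9 = -5.9
ŷ1 = (1.3)·(3) + (0.1)·(4) - 2.9 = 1.4
ŷ2 = (1.3)·(-1) + (0.1)·(0) - 2.9 = -4.2
errors² = [1.69, 2.89, 0.09]
MSE = 4.6700/3 = 1.5567

1.5567


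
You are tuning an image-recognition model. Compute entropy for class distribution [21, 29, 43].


Probabilities: [21/93, 29/93, 43/93] ≈ [0.2258, 0.3118, 0.4624]
H = -((21/93)·log₂(21/93) + (29/93)·log₂(29/93) + (43/93)·log₂(43/93))
  = 1.5236 bits

1.5236 bits


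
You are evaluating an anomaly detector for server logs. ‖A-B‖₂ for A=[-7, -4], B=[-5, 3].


d = √((-7+ 5)² + (-4-3)²)
  = √(4 + 49)
  = √53 = 7.2801

7.2801


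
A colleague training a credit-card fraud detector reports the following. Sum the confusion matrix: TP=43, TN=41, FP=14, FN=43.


Total = TP + TN + FP + FN
= 43 + 41 + 14 + 43
= 141
(Predicted positive: 57, predicted negative: 84)

141


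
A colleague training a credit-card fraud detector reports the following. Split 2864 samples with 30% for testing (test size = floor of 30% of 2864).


Test = ⌊2864·30/100⌋ = 859
Train = 2864 - 859 = 2005

Train: 2005, Test: 859


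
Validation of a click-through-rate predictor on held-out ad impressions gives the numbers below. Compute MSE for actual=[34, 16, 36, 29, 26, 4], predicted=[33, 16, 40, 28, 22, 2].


Squared errors: (34-33)²=1, (16-16)²=0, (36-40)²=16, (29-28)²=1, (26-22)²=16, (4-2)²=4
Sum = 38
MSE = 38/6 = 19/3

19/3


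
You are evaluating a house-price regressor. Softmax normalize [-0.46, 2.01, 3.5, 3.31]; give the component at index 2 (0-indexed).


Exponentials: e^-0.46=0.6313, e^2.01=7.4633, e^3.5=33.1155, e^3.31=27.3851
Sum = 68.5952
Softmax = [0.0092, 0.1088, 0.4828, 0.3992]
p[2] = 33.1155/68.5952 = 0.4828

0.4828


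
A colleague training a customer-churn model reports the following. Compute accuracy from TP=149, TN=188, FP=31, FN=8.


Accuracy = (TP+TN)/(TP+TN+FP+FN)
= (149+188)/(376)
= 337/376 = 89.63%

89.63%


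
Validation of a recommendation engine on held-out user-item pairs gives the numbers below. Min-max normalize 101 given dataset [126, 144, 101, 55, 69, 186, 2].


min=2, max=186
(101-2)/(186-2) = 99/184 = 0.538

0.538


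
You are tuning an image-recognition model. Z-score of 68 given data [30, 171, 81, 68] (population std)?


μ = 87.5, σ = 51.7228
z = (68 - 87.5)/51.7228 = -0.377

-0.377


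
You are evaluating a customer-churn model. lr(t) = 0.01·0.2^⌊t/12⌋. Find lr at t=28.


n_drops = ⌊28/12⌋ = 2
lr = 0.01·0.2^2 = 0.01·0.04 = 0.0004

0.0004


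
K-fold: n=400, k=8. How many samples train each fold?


Fold size = 400/8 = 50
Training per fold = 400 - 50 = 350

350


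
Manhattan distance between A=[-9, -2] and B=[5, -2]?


d = |-9-5| + |-2+ 2|
  = 14 + 0
  = 14

14


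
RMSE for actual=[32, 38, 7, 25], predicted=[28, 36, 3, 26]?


MSE = 37/4 = 9.25
RMSE = √(37/4) = 3.0414

3.0414


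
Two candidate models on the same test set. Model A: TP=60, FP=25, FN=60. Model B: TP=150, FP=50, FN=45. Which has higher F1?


Model A: P=60/85=0.7059, R=60/120=0.5, F1=2PR/(P+R)=2TP/(2TP+FP+FN)=120/205=0.5854
Model B: P=150/200=0.75, R=150/195=0.7692, F1=2PR/(P+R)=2TP/(2TP+FP+FN)=300/395=0.7595
0.5854 < 0.7595 → Model B

Model B


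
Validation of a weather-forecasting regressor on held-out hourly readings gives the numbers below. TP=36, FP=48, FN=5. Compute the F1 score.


Precision = 36/84 = 0.4286
Recall = 36/41 = 0.878
F1 = 2·P·R/(P+R) = 2·TP/(2·TP+FP+FN) = 72/(72+48+5) = 72/125 = 0.576

0.576


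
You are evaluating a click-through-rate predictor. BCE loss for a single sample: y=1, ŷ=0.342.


BCE = -[y·ln(p) + (1-y)·ln(1-p)]
= -1·ln(0.342) - 0
= -ln(0.342) = 1.0729

1.0729


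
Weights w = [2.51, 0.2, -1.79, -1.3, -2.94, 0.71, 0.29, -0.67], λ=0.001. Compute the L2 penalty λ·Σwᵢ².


‖w‖₂² = (2.51)² + (0.2)² + (-1.79)² + (-1.3)² + (-2.94)² + (0.71)² + (0.29)² + (-0.67)²
     = 6.3001 + 0.04 + 3.2041 + 1.69 + 8.6436 + 0.5041 + 0.0841 + 0.4489
     = 20.9149
λ·‖w‖₂² = 0.001·20.9149 = 0.020915

0.020915


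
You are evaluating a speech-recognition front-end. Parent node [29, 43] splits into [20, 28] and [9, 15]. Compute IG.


Parent = [29, 43], H_parent = 0.9726
H_left = 0.9799 (n=48), H_right = 0.9544 (n=24)
H_children = (48/72)·0.9799 + (24/72)·0.9544 = 0.9714
IG = 0.9726 - 0.9714 = 0.0012

0.0012


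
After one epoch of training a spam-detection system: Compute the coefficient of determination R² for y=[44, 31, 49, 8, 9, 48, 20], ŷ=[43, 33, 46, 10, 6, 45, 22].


ȳ = 29.8571
SS_res = Σ(y-ŷ)² = 40
SS_tot = Σ(y-ȳ)² = 1906.86
R² = 1 - SS_res/SS_tot = 1 - 0.021 = 0.979

0.979


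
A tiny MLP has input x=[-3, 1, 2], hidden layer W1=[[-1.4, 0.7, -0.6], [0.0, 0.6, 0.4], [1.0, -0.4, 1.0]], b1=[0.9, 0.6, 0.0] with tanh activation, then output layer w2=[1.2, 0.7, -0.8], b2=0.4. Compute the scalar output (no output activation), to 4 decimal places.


z1[0] = (-1.4)·(-3) + (0.7)·(1) + (-0.6)·(2) + 0.9 = 4.6
z1[1] = (0.0)·(-3) + (0.6)·(1) + (0.4)·(2) + 0.6 = 2.0
z1[2] = (1.0)·(-3) + (-0.4)·(1) + (1.0)·(2) + 0.0 = -1.4
h = tanh(z1) = [0.9998, 0.964, -0.8854]
output = (1.2)·(0.9998) + (0.7)·(0.964) + (-0.8)·(-0.8854) + 0.4 = 2.9829

2.9829


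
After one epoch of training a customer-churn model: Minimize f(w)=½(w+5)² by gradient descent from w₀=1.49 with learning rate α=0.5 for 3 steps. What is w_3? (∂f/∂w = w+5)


step 1: grad = 1.49+5 = 6.49; w = 1.49 - 0.5·(6.49) = -1.755
step 2: grad = -1.755+5 = 3.245; w = -1.755 - 0.5·(3.245) = -3.3775
step 3: grad = -3.3775+5 = 1.6225; w = -3.3775 - 0.5·(1.6225) = -4.18875

-4.18875


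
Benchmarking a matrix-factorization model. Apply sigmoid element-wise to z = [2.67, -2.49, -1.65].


σ(2.67) = 1/(1+e^-2.67) = 0.9352
σ(-2.49) = 1/(1+e^2.49) = 0.0766
σ(-1.65) = 1/(1+e^1.65) = 0.1611
result = [0.9352, 0.0766, 0.1611]

[0.9352, 0.0766, 0.1611]


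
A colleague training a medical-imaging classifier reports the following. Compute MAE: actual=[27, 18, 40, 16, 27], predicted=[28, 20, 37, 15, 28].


Absolute errors: |27-28|=1, |18-20|=2, |40-37|=3, |16-15|=1, |27-28|=1
Sum = 8
MAE = 8/5 = 8/5

8/5


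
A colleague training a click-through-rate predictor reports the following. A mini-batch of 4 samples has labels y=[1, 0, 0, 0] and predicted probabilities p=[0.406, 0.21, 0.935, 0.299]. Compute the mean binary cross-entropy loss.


L[0] = -ln(0.406) = 0.9014
L[1] = -ln(1-0.21) = -ln(0.79) = 0.2357
L[2] = -ln(1-0.935) = -ln(0.065) = 2.7334
L[3] = -ln(1-0.299) = -ln(0.701) = 0.3552
mean = (0.9014 + 0.2357 + 2.7334 + 0.3552)/4 = 1.0564

1.0564


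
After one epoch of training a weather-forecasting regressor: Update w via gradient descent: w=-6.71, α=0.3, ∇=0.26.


w_new = w - α·∇
= -6.71 - 0.3·0.26
= -6.71 - 0.078
= -6.788

-6.788


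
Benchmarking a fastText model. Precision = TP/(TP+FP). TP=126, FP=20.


Precision = TP/(TP+FP)
= 126/(126+20)
= 126/146 = 86.3%

86.3%


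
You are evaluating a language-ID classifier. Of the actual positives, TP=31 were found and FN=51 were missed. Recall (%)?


Recall = TP/(TP+FN)
= 31/(31+51)
= 31/82 = 37.8%

37.8%


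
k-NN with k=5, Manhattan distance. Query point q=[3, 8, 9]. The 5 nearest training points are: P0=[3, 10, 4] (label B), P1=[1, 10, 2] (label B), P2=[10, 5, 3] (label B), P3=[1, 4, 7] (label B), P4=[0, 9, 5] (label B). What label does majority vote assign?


d(q,P0) = 7  (label B)
d(q,P1) = 11  (label B)
d(q,P2) = 16  (label B)
d(q,P3) = 8  (label B)
d(q,P4) = 8  (label B)
Votes: A=0, B=5
Majority → B

B


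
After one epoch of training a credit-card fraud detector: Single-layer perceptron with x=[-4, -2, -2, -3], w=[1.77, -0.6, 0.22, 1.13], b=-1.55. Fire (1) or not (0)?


z = (-4)·(1.77) + (-2)·(-0.6) + (-2)·(0.22) + (-3)·(1.13) - 1.55
  = -11.26
step(z) = 0 (z<0)

0


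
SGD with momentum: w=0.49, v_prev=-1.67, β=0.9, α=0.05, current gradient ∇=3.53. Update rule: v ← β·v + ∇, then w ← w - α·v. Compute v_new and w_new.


v_new = 0.9·-1.67 + 3.53 = -1.503 + 3.53 = 2.027
w_new = 0.49 - 0.05·2.027 = 0.49 - 0.10135 = 0.38865

v_new=2.027, w_new=0.38865


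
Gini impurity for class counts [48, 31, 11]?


Probabilities: [48/90, 31/90, 11/90] ≈ [0.5333, 0.3444, 0.1222]
Σpᵢ² = (2304 + 961 + 121)/90² = 3386/8100
Gini = 1 - Σpᵢ² = 1 - 3386/8100 = 0.582

0.582


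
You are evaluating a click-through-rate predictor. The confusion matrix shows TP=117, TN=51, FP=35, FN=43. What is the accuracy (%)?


Accuracy = (TP+TN)/(TP+TN+FP+FN)
= (117+51)/(246)
= 168/246 = 68.29%

68.29%


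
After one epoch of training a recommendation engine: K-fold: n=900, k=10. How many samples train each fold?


Fold size = 900/10 = 90
Training per fold = 900 - 90 = 810

810


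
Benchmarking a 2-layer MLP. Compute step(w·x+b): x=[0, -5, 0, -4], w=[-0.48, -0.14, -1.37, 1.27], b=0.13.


z = (0)·(-0.48) + (-5)·(-0.14) + (0)·(-1.37) + (-4)·(1.27) + 0.13
  = -4.25
step(z) = 0 (z<0)

0


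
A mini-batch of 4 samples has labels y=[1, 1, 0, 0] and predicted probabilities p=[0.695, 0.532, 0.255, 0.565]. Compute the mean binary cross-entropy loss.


L[0] = -ln(0.695) = 0.3638
L[1] = -ln(0.532) = 0.6311
L[2] = -ln(1-0.255) = -ln(0.745) = 0.2944
L[3] = -ln(1-0.565) = -ln(0.435) = 0.8324
mean = (0.3638 + 0.6311 + 0.2944 + 0.8324)/4 = 0.5304

0.5304


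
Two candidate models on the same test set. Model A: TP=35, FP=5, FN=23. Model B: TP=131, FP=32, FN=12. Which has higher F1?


Model A: P=35/40=0.875, R=35/58=0.6034, F1=2PR/(P+R)=2TP/(2TP+FP+FN)=70/98=0.7143
Model B: P=131/163=0.8037, R=131/143=0.9161, F1=2PR/(P+R)=2TP/(2TP+FP+FN)=262/306=0.8562
0.7143 < 0.8562 → Model B

Model B


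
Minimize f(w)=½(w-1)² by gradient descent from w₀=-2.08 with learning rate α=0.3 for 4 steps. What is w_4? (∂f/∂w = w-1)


step 1: grad = -2.08-1 = -3.08; w = -2.08 - 0.3·(-3.08) = -1.156
step 2: grad = -1.156-1 = -2.156; w = -1.156 - 0.3·(-2.156) = -0.5092
step 3: grad = -0.5092-1 = -1.5092; w = -0.5092 - 0.3·(-1.5092) = -0.05644
step 4: grad = -0.05644-1 = -1.05644; w = -0.05644 - 0.3·(-1.05644) = 0.260492

0.260492


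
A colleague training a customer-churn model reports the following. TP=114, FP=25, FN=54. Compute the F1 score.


Precision = 114/139 = 0.8201
Recall = 114/168 = 0.6786
F1 = 2·P·R/(P+R) = 2·TP/(2·TP+FP+FN) = 228/(228+25+54) = 228/307 = 0.7427

0.7427


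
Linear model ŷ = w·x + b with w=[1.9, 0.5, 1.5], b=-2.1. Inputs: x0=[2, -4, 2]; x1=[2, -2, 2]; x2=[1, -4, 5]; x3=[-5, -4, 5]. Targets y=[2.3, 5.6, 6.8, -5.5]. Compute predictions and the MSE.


ŷ0 = (1.9)·(2) + (0.5)·(-4) + (1.5)·(2) - 2.1 = 2.7
ŷ1 = (1.9)·(2) + (0.5)·(-2) + (1.5)·(2) - 2.1 = 3.7
ŷ2 = (1.9)·(1) + (0.5)·(-4) + (1.5)·(5) - 2.1 = 5.3
ŷ3 = (1.9)·(-5) + (0.5)·(-4) + (1.5)·(5) - 2.1 = -6.1
errors² = [0.16, 3.61, 2.25, 0.36]
MSE = 6.3800/4 = 1.595

1.595


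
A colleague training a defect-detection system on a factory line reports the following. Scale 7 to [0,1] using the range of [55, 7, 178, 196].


min=7, max=196
(7-7)/(196-7) = 0/189 = 0.0

0.0


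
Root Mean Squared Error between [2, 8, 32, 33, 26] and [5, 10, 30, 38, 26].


MSE = 42/5 = 8.4
RMSE = √(42/5) = 2.8983

2.8983


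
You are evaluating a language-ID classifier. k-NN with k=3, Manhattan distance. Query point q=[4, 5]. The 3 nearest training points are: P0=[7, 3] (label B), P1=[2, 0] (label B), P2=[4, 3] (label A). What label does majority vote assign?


d(q,P0) = 5  (label B)
d(q,P1) = 7  (label B)
d(q,P2) = 2  (label A)
Votes: A=1, B=2
Majority → B

B


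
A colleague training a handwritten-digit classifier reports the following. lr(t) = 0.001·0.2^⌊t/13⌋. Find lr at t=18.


n_drops = ⌊18/13⌋ = 1
lr = 0.001·0.2^1 = 0.001·0.2 = 0.0002

0.0002


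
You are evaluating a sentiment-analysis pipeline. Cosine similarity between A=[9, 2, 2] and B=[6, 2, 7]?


A·B = 9·6 + 2·2 + 2·7 = 72
‖A‖ = √89 = 9.434, ‖B‖ = √89 = 9.434
cos = 72/(√89·√89) = 72/√7921 = 0.809

0.809


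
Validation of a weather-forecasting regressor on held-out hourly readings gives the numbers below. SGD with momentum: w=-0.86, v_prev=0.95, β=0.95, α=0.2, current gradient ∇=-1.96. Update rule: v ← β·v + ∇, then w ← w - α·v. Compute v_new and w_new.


v_new = 0.95·0.95 - 1.96 = 0.9025 - 1.96 = -1.0575
w_new = -0.86 - 0.2·-1.0575 = -0.86 + 0.2115 = -0.6485

v_new=-1.0575, w_new=-0.6485


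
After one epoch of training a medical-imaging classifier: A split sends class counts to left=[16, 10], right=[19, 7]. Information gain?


Parent = [35, 17], H_parent = 0.9118
H_left = 0.9612 (n=26), H_right = 0.8404 (n=26)
H_children = (26/52)·0.9612 + (26/52)·0.8404 = 0.9008
IG = 0.9118 - 0.9008 = 0.011

0.011


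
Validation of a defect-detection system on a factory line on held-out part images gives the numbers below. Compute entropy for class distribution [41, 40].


Probabilities: [41/81, 40/81] ≈ [0.5062, 0.4938]
H = -((41/81)·log₂(41/81) + (40/81)·log₂(40/81))
  = 0.9999 bits

0.9999 bits


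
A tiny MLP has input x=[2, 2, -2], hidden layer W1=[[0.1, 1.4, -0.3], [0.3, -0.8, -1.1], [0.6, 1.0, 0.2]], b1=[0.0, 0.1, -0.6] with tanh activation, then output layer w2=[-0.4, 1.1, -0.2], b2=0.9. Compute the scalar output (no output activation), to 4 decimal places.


z1[0] = (0.1)·(2) + (1.4)·(2) + (-0.3)·(-2) + 0.0 = 3.6
z1[1] = (0.3)·(2) + (-0.8)·(2) + (-1.1)·(-2) + 0.1 = 1.3
z1[2] = (0.6)·(2) + (1.0)·(2) + (0.2)·(-2) - 0.6 = 2.2
h = tanh(z1) = [0.9985, 0.8617, 0.9757]
output = (-0.4)·(0.9985) + (1.1)·(0.8617) + (-0.2)·(0.9757) + 0.9 = 1.2533

1.2533


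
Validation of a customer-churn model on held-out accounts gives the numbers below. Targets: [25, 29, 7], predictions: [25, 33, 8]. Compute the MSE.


Squared errors: (25-25)²=0, (29-33)²=16, (7-8)²=1
Sum = 17
MSE = 17/3 = 17/3

17/3


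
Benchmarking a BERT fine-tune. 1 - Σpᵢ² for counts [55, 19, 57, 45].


Probabilities: [55/176, 19/176, 57/176, 45/176] ≈ [0.3125, 0.108, 0.3239, 0.2557]
Σpᵢ² = (3025 + 361 + 3249 + 2025)/176² = 8660/30976
Gini = 1 - Σpᵢ² = 1 - 8660/30976 = 0.7204

0.7204


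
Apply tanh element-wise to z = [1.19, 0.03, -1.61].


tanh(1.19) = 0.8306
tanh(0.03) = 0.03
tanh(-1.61) = -0.9232
result = [0.8306, 0.03, -0.9232]

[0.8306, 0.03, -0.9232]


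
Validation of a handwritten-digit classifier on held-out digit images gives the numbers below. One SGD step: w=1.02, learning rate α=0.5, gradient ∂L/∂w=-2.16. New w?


w_new = w - α·∇
= 1.02 - 0.5·-2.16
= 1.02 + 1.08
= 2.1

2.1


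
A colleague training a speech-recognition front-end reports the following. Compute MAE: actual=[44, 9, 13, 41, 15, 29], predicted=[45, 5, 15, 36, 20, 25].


Absolute errors: |44-45|=1, |9-5|=4, |13-15|=2, |41-36|=5, |15-20|=5, |29-25|=4
Sum = 21
MAE = 21/6 = 7/2

7/2


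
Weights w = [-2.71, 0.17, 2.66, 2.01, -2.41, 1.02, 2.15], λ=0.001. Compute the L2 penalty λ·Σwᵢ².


‖w‖₂² = (-2.71)² + (0.17)² + (2.66)² + (2.01)² + (-2.41)² + (1.02)² + (2.15)²
     = 7.3441 + 0.0289 + 7.0756 + 4.0401 + 5.8081 + 1.0404 + 4.6225
     = 29.9597
λ·‖w‖₂² = 0.001·29.9597 = 0.02996

0.02996


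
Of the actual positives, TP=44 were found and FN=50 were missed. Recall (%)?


Recall = TP/(TP+FN)
= 44/(44+50)
= 44/94 = 46.81%

46.81%


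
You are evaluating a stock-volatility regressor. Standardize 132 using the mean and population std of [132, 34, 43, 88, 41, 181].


μ = 86.5, σ = 54.3469
z = (132 - 86.5)/54.3469 = 0.8372

0.8372


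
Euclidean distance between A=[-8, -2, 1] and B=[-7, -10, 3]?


d = √((-8+ 7)² + (-2+ 10)² + (1-3)²)
  = √(1 + 64 + 4)
  = √69 = 8.3066

8.3066


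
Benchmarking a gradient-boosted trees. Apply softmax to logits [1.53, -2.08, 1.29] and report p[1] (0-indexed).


Exponentials: e^1.53=4.6182, e^-2.08=0.1249, e^1.29=3.6328
Sum = 8.3759
Softmax = [0.5514, 0.0149, 0.4337]
p[1] = 0.1249/8.3759 = 0.0149

0.0149


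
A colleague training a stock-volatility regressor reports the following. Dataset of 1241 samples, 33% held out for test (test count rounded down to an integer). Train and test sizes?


Test = ⌊1241·33/100⌋ = 409
Train = 1241 - 409 = 832

Train: 832, Test: 409


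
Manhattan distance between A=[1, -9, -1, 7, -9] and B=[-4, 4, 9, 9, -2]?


d = |1+ 4| + |-9-4| + |-1-9| + |7-9| + |-9+ 2|
  = 5 + 13 + 10 + 2 + 7
  = 37

37


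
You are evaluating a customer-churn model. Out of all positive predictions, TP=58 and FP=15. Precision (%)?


Precision = TP/(TP+FP)
= 58/(58+15)
= 58/73 = 79.45%

79.45%


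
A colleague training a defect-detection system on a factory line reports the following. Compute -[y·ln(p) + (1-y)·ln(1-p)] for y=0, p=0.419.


BCE = -[y·ln(p) + (1-y)·ln(1-p)]
= -0 - 1·ln(1-0.419)
= -ln(0.581) = 0.543

0.543


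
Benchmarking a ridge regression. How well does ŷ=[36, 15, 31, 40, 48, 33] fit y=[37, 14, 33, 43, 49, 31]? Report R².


ȳ = 34.5
SS_res = Σ(y-ŷ)² = 20
SS_tot = Σ(y-ȳ)² = 723.5
R² = 1 - SS_res/SS_tot = 1 - 0.0276 = 0.9724

0.9724


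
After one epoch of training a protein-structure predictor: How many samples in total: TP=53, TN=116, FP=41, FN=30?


Total = TP + TN + FP + FN
= 53 + 116 + 41 + 30
= 240
(Predicted positive: 94, predicted negative: 146)

240


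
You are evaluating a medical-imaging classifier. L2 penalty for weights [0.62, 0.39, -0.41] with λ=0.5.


‖w‖₂² = (0.62)² + (0.39)² + (-0.41)²
     = 0.3844 + 0.1521 + 0.1681
     = 0.7046
λ·‖w‖₂² = 0.5·0.7046 = 0.3523

0.3523


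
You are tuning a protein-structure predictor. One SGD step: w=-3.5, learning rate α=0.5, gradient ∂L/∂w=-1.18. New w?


w_new = w - α·∇
= -3.5 - 0.5·-1.18
= -3.5 + 0.59
= -2.91

-2.91


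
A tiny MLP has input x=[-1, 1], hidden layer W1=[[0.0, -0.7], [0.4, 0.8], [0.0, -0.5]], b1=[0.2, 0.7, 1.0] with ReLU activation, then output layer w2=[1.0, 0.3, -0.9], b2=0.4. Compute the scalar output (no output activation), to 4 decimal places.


z1[0] = (0.0)·(-1) + (-0.7)·(1) + 0.2 = -0.5
z1[1] = (0.4)·(-1) + (0.8)·(1) + 0.7 = 1.1
z1[2] = (0.0)·(-1) + (-0.5)·(1) + 1.0 = 0.5
h = ReLU(z1) = [0.0, 1.1, 0.5]
output = (1.0)·(0.0) + (0.3)·(1.1) + (-0.9)·(0.5) + 0.4 = 0.28

0.28


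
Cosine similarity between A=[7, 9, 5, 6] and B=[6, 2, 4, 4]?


A·B = 7·6 + 9·2 + 5·4 + 6·4 = 104
‖A‖ = √191 = 13.8203, ‖B‖ = √72 = 8.4853
cos = 104/(√191·√72) = 104/√13752 = 0.8869

0.8869


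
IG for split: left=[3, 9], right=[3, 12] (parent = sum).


Parent = [6, 21], H_parent = 0.7642
H_left = 0.8113 (n=12), H_right = 0.7219 (n=15)
H_children = (12/27)·0.8113 + (15/27)·0.7219 = 0.7616
IG = 0.7642 - 0.7616 = 0.0026

0.0026


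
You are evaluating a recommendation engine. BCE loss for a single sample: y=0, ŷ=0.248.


BCE = -[y·ln(p) + (1-y)·ln(1-p)]
= -0 - 1·ln(1-0.248)
= -ln(0.752) = 0.285

0.285


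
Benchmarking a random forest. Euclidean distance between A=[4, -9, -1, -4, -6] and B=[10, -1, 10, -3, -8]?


d = √((4-10)² + (-9+ 1)² + (-1-10)² + (-4+ 3)² + (-6+ 8)²)
  = √(36 + 64 + 121 + 1 + 4)
  = √226 = 15.0333

15.0333


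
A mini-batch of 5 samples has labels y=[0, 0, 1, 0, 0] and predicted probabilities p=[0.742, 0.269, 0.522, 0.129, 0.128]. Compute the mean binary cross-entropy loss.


L[0] = -ln(1-0.742) = -ln(0.258) = 1.3548
L[1] = -ln(1-0.269) = -ln(0.731) = 0.3133
L[2] = -ln(0.522) = 0.6501
L[3] = -ln(1-0.129) = -ln(0.871) = 0.1381
L[4] = -ln(1-0.128) = -ln(0.872) = 0.137
mean = (1.3548 + 0.3133 + 0.6501 + 0.1381 + 0.137)/5 = 0.5187

0.5187


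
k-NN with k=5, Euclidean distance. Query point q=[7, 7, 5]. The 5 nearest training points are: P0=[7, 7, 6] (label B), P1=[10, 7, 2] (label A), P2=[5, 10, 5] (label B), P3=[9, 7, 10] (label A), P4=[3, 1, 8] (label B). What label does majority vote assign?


d(q,P0) = 1.0  (label B)
d(q,P1) = 4.2426  (label A)
d(q,P2) = 3.6056  (label B)
d(q,P3) = 5.3852  (label A)
d(q,P4) = 7.8102  (label B)
Votes: A=2, B=3
Majority → B

B


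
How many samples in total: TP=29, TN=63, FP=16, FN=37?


Total = TP + TN + FP + FN
= 29 + 63 + 16 + 37
= 145
(Predicted positive: 45, predicted negative: 100)

145


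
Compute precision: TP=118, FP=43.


Precision = TP/(TP+FP)
= 118/(118+43)
= 118/161 = 73.29%

73.29%


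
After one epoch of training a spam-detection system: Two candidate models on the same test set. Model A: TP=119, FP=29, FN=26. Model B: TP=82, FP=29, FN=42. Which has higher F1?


Model A: P=119/148=0.8041, R=119/145=0.8207, F1=2PR/(P+R)=2TP/(2TP+FP+FN)=238/293=0.8123
Model B: P=82/111=0.7387, R=82/124=0.6613, F1=2PR/(P+R)=2TP/(2TP+FP+FN)=164/235=0.6979
0.8123 > 0.6979 → Model A

Model A


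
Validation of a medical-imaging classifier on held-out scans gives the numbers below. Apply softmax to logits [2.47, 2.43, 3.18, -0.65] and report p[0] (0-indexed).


Exponentials: e^2.47=11.8224, e^2.43=11.3589, e^3.18=24.0468, e^-0.65=0.522
Sum = 47.7501
Softmax = [0.2476, 0.2379, 0.5036, 0.0109]
p[0] = 11.8224/47.7501 = 0.2476

0.2476


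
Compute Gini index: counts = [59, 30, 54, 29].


Probabilities: [59/172, 30/172, 54/172, 29/172] ≈ [0.343, 0.1744, 0.314, 0.1686]
Σpᵢ² = (3481 + 900 + 2916 + 841)/172² = 8138/29584
Gini = 1 - Σpᵢ² = 1 - 8138/29584 = 0.7249

0.7249


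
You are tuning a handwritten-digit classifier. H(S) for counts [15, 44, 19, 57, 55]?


Probabilities: [15/190, 44/190, 19/190, 57/190, 55/190] ≈ [0.0789, 0.2316, 0.1, 0.3, 0.2895]
H = -((15/190)·log₂(15/190) + (44/190)·log₂(44/190) + (19/190)·log₂(19/190) + (57/190)·log₂(57/190) + (55/190)·log₂(55/190))
  = 2.1489 bits

2.1489 bits


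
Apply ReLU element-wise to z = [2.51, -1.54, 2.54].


ReLU(2.51) = max(0, 2.51) = 2.51
ReLU(-1.54) = max(0, -1.54) = 0.0
ReLU(2.54) = max(0, 2.54) = 2.54
result = [2.51, 0.0, 2.54]

[2.51, 0.0, 2.54]


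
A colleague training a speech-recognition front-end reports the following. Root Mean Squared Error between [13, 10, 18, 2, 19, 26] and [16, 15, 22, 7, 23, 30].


MSE = 107/6 = 17.8333
RMSE = √(107/6) = 4.223

4.223


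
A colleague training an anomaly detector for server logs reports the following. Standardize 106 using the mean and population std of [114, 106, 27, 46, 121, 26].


μ = 73.3333, σ = 41.0839
z = (106 - 73.3333)/41.0839 = 0.7951

0.7951


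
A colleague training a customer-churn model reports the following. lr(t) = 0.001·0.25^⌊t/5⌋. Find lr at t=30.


n_drops = ⌊30/5⌋ = 6
lr = 0.001·0.25^6 = 0.001·0.000244140625 = 0.000000244140625

0.000000244140625


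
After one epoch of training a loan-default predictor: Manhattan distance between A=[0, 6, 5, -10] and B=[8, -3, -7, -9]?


d = |0-8| + |6+ 3| + |5+ 7| + |-10+ 9|
  = 8 + 9 + 12 + 1
  = 30

30


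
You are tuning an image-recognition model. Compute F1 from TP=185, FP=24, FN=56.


Precision = 185/209 = 0.8852
Recall = 185/241 = 0.7676
F1 = 2·P·R/(P+R) = 2·TP/(2·TP+FP+FN) = 370/(370+24+56) = 370/450 = 0.8222

0.8222


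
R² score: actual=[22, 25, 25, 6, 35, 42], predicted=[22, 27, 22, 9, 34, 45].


ȳ = 25.8333
SS_res = Σ(y-ŷ)² = 32
SS_tot = Σ(y-ȳ)² = 754.83
R² = 1 - SS_res/SS_tot = 1 - 0.0424 = 0.9576

0.9576


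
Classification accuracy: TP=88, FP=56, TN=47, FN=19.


Accuracy = (TP+TN)/(TP+TN+FP+FN)
= (88+47)/(210)
= 135/210 = 64.29%

64.29%


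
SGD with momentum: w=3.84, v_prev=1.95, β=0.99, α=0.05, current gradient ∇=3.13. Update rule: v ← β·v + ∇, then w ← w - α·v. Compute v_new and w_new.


v_new = 0.99·1.95 + 3.13 = 1.9305 + 3.13 = 5.0605
w_new = 3.84 - 0.05·5.0605 = 3.84 - 0.253025 = 3.586975

v_new=5.0605, w_new=3.586975


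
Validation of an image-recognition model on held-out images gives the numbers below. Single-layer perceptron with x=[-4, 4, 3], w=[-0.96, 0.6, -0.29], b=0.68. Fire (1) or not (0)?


z = (-4)·(-0.96) + (4)·(0.6) + (3)·(-0.29) + 0.68
  = 6.05
step(z) = 1 (z≥0)

1


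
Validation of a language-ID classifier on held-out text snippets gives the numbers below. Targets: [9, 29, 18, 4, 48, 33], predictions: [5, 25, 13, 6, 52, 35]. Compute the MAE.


Absolute errors: |9-5|=4, |29-25|=4, |18-13|=5, |4-6|=2, |48-52|=4, |33-35|=2
Sum = 21
MAE = 21/6 = 7/2

7/2


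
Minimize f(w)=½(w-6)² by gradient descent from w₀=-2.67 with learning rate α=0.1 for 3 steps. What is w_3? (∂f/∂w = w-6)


step 1: grad = -2.67-6 = -8.67; w = -2.67 - 0.1·(-8.67) = -1.803
step 2: grad = -1.803-6 = -7.803; w = -1.803 - 0.1·(-7.803) = -1.0227
step 3: grad = -1.0227-6 = -7.0227; w = -1.0227 - 0.1·(-7.0227) = -0.32043

-0.32043


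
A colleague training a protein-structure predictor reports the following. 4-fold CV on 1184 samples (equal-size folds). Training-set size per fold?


Fold size = 1184/4 = 296
Training per fold = 1184 - 296 = 888

888


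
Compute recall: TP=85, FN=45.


Recall = TP/(TP+FN)
= 85/(85+45)
= 85/130 = 65.38%

65.38%


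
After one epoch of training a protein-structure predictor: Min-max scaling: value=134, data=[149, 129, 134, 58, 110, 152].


min=58, max=152
(134-58)/(152-58) = 76/94 = 0.8085

0.8085


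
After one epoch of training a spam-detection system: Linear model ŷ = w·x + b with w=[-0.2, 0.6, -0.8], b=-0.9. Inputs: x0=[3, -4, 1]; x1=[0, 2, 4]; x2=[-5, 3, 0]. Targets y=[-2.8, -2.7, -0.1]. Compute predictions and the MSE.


ŷ0 = (-0.2)·(3) + (0.6)·(-4) + (-0.8)·(1) - 0.9 = -4.7
ŷ1 = (-0.2)·(0) + (0.6)·(2) + (-0.8)·(4) - 0.9 = -2.9
ŷ2 = (-0.2)·(-5) + (0.6)·(3) + (-0.8)·(0) - 0.9 = 1.9
errors² = [3.61, 0.04, 4.0]
MSE = 7.6500/3 = 2.55

2.55


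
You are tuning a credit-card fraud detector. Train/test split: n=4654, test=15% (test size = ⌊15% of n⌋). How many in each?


Test = ⌊4654·15/100⌋ = 698
Train = 4654 - 698 = 3956

Train: 3956, Test: 698


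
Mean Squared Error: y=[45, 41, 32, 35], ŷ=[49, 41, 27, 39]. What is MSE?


Squared errors: (45-49)²=16, (41-41)²=0, (32-27)²=25, (35-39)²=16
Sum = 57
MSE = 57/4 = 57/4

57/4


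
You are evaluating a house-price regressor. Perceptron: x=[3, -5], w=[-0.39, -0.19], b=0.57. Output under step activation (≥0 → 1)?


z = (3)·(-0.39) + (-5)·(-0.19) + 0.57
  = 0.35
step(z) = 1 (z≥0)

1


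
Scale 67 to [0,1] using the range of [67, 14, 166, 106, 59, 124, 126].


min=14, max=166
(67-14)/(166-14) = 53/152 = 0.3487

0.3487


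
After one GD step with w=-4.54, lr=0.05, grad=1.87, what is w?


w_new = w - α·∇
= -4.54 - 0.05·1.87
= -4.54 - 0.0935
= -4.6335

-4.6335


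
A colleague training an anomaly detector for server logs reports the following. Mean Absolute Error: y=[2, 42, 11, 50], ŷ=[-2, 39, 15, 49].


Absolute errors: |2+ 2|=4, |42-39|=3, |11-15|=4, |50-49|=1
Sum = 12
MAE = 12/4 = 3

3


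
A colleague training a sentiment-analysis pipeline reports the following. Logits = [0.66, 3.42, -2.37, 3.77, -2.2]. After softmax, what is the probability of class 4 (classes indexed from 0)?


Exponentials: e^0.66=1.9348, e^3.42=30.5694, e^-2.37=0.0935, e^3.77=43.3801, e^-2.2=0.1108
Sum = 76.0886
Softmax = [0.0254, 0.4018, 0.0012, 0.5701, 0.0015]
p[4] = 0.1108/76.0886 = 0.0015

0.0015


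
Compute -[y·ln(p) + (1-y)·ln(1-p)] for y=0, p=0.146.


BCE = -[y·ln(p) + (1-y)·ln(1-p)]
= -0 - 1·ln(1-0.146)
= -ln(0.854) = 0.1578

0.1578


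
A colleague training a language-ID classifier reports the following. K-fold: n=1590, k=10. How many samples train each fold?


Fold size = 1590/10 = 159
Training per fold = 1590 - 159 = 1431

1431


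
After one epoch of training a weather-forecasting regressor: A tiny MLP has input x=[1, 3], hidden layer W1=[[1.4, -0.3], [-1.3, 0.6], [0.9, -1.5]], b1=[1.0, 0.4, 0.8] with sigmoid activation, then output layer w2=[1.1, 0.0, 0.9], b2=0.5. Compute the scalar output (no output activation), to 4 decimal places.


z1[0] = (1.4)·(1) + (-0.3)·(3) + 1.0 = 1.5
z1[1] = (-1.3)·(1) + (0.6)·(3) + 0.4 = 0.9
z1[2] = (0.9)·(1) + (-1.5)·(3) + 0.8 = -2.8
h = sigmoid(z1) = [0.8176, 0.7109, 0.0573]
output = (1.1)·(0.8176) + (0.0)·(0.7109) + (0.9)·(0.0573) + 0.5 = 1.4509

1.4509


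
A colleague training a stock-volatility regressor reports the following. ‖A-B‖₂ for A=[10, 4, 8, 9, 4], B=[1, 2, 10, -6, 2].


d = √((10-1)² + (4-2)² + (8-10)² + (9+ 6)² + (4-2)²)
  = √(81 + 4 + 4 + 225 + 4)
  = √318 = 17.8326

17.8326


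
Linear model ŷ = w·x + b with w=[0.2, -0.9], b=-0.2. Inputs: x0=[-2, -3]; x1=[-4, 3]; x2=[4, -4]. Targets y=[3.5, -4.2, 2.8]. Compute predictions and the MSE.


ŷ0 = (0.2)·(-2) + (-0.9)·(-3) - 0.2 = 2.1
ŷ1 = (0.2)·(-4) + (-0.9)·(3) - 0.2 = -3.7
ŷ2 = (0.2)·(4) + (-0.9)·(-4) - 0.2 = 4.2
errors² = [1.96, 0.25, 1.96]
MSE = 4.1700/3 = 1.39

1.39


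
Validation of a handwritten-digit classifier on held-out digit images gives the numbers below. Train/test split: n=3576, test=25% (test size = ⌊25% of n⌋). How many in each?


Test = ⌊3576·25/100⌋ = 894
Train = 3576 - 894 = 2682

Train: 2682, Test: 894


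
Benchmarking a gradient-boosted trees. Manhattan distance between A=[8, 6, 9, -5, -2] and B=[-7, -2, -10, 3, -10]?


d = |8+ 7| + |6+ 2| + |9+ 10| + |-5-3| + |-2+ 10|
  = 15 + 8 + 19 + 8 + 8
  = 58

58


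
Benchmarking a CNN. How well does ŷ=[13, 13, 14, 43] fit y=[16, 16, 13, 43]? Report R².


ȳ = 22
SS_res = Σ(y-ŷ)² = 19
SS_tot = Σ(y-ȳ)² = 594
R² = 1 - SS_res/SS_tot = 1 - 0.032 = 0.968

0.968


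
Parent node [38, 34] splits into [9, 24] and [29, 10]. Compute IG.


Parent = [38, 34], H_parent = 0.9978
H_left = 0.8454 (n=33), H_right = 0.8213 (n=39)
H_children = (33/72)·0.8454 + (39/72)·0.8213 = 0.8323
IG = 0.9978 - 0.8323 = 0.1655

0.1655


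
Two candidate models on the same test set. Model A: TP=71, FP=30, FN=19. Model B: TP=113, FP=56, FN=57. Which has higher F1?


Model A: P=71/101=0.703, R=71/90=0.7889, F1=2PR/(P+R)=2TP/(2TP+FP+FN)=142/191=0.7435
Model B: P=113/169=0.6686, R=113/170=0.6647, F1=2PR/(P+R)=2TP/(2TP+FP+FN)=226/339=0.6667
0.7435 > 0.6667 → Model A

Model A


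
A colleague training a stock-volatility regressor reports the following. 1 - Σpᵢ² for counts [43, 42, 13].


Probabilities: [43/98, 42/98, 13/98] ≈ [0.4388, 0.4286, 0.1327]
Σpᵢ² = (1849 + 1764 + 169)/98² = 3782/9604
Gini = 1 - Σpᵢ² = 1 - 3782/9604 = 0.6062

0.6062


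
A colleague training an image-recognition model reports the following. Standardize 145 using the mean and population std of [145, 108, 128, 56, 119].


μ = 111.2, σ = 30.1423
z = (145 - 111.2)/30.1423 = 1.1213

1.1213


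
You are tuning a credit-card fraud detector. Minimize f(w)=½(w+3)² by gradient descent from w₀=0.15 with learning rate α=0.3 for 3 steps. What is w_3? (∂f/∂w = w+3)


step 1: grad = 0.15+3 = 3.15; w = 0.15 - 0.3·(3.15) = -0.795
step 2: grad = -0.795+3 = 2.205; w = -0.795 - 0.3·(2.205) = -1.4565
step 3: grad = -1.4565+3 = 1.5435; w = -1.4565 - 0.3·(1.5435) = -1.91955

-1.91955


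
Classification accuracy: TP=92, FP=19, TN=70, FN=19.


Accuracy = (TP+TN)/(TP+TN+FP+FN)
= (92+70)/(200)
= 162/200 = 81.0%

81.0%


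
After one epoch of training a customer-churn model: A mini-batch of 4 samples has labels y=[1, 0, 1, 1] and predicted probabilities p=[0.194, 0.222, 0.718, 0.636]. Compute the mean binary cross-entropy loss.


L[0] = -ln(0.194) = 1.6399
L[1] = -ln(1-0.222) = -ln(0.778) = 0.251
L[2] = -ln(0.718) = 0.3313
L[3] = -ln(0.636) = 0.4526
mean = (1.6399 + 0.251 + 0.3313 + 0.4526)/4 = 0.6687

0.6687


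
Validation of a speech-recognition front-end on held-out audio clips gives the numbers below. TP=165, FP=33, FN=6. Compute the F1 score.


Precision = 165/198 = 0.8333
Recall = 165/171 = 0.9649
F1 = 2·P·R/(P+R) = 2·TP/(2·TP+FP+FN) = 330/(330+33+6) = 330/369 = 0.8943

0.8943


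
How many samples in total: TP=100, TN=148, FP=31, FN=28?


Total = TP + TN + FP + FN
= 100 + 148 + 31 + 28
= 307
(Predicted positive: 131, predicted negative: 176)

307


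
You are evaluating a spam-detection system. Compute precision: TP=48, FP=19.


Precision = TP/(TP+FP)
= 48/(48+19)
= 48/67 = 71.64%

71.64%


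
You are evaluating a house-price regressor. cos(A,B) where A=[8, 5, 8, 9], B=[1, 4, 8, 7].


A·B = 8·1 + 5·4 + 8·8 + 9·7 = 155
‖A‖ = √234 = 15.2971, ‖B‖ = √130 = 11.4018
cos = 155/(√234·√130) = 155/√30420 = 0.8887

0.8887


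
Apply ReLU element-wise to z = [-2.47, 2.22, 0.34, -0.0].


ReLU(-2.47) = max(0, -2.47) = 0.0
ReLU(2.22) = max(0, 2.22) = 2.22
ReLU(0.34) = max(0, 0.34) = 0.34
ReLU(-0.0) = max(0, -0.0) = 0.0
result = [0.0, 2.22, 0.34, 0.0]

[0.0, 2.22, 0.34, 0.0]


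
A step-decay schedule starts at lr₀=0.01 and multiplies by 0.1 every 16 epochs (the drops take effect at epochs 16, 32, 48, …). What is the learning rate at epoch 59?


n_drops = ⌊59/16⌋ = 3
lr = 0.01·0.1^3 = 0.01·0.001 = 0.00001

0.00001


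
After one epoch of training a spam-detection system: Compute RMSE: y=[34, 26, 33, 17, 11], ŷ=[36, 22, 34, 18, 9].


MSE = 26/5 = 5.2
RMSE = √(26/5) = 2.2804

2.2804


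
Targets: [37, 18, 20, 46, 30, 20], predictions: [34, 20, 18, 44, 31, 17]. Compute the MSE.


Squared errors: (37-34)²=9, (18-20)²=4, (20-18)²=4, (46-44)²=4, (30-31)²=1, (20-17)²=9
Sum = 31
MSE = 31/6 = 31/6

31/6


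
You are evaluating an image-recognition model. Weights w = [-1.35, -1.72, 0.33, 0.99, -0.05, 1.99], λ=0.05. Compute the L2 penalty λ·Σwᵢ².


‖w‖₂² = (-1.35)² + (-1.72)² + (0.33)² + (0.99)² + (-0.05)² + (1.99)²
     = 1.8225 + 2.9584 + 0.1089 + 0.9801 + 0.0025 + 3.9601
     = 9.8325
λ·‖w‖₂² = 0.05·9.8325 = 0.491625

0.491625


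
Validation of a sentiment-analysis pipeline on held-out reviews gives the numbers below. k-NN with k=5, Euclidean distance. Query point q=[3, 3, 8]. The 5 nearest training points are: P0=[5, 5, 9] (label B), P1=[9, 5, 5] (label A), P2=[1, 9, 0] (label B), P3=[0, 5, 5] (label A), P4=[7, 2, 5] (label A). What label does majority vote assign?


d(q,P0) = 3.0  (label B)
d(q,P1) = 7.0  (label A)
d(q,P2) = 10.198  (label B)
d(q,P3) = 4.6904  (label A)
d(q,P4) = 5.099  (label A)
Votes: A=3, B=2
Majority → A

A
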